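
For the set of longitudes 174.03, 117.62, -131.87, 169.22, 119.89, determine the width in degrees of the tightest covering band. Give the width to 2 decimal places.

Sort the longitudes: -131.87°, +117.62°, +119.89°, +169.22°, +174.03°.
Eastward gaps between consecutive values (wrapping around): 249.49°, 2.27°, 49.33°, 4.81°, 54.10°.
Largest gap = 249.49° ⇒ minimal covering band is its complement: 360° − 249.49° = 110.51°.
Band runs from +117.62° eastward to -131.87°, crossing the antimeridian.

110.51°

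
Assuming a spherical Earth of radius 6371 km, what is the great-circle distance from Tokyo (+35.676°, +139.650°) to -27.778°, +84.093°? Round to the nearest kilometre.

Δλ = 84.093 − 139.650 = -55.557°.
Δφ = -27.778 − 35.676 = -63.454°.
a = sin²(Δφ/2) + cos φ₁ · cos φ₂ · sin²(Δλ/2) = 0.432652.
c = 2·atan2(√a, √(1−a)) = 1.43569 rad → d = 6371·c ≈ 9146.78 km.

9147 km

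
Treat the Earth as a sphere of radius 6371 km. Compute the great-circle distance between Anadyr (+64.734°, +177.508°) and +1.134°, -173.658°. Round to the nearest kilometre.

Δλ = -173.658 − 177.508 = -351.166°; wrapped into (−180°, 180°]: 8.834°.
Δφ = 1.134 − 64.734 = -63.600°.
a = sin²(Δφ/2) + cos φ₁ · cos φ₂ · sin²(Δλ/2) = 0.280214.
c = 2·atan2(√a, √(1−a)) = 1.11567 rad → d = 6371·c ≈ 7107.95 km.

7108 km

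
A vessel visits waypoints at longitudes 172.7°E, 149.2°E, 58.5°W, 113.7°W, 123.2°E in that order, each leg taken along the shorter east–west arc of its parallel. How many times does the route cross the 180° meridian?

Leg 1: +172.7° → +149.2°, shortest Δλ = -23.5° (west) — does not cross 180°.
Leg 2: +149.2° → -58.5°, shortest Δλ = 152.3° (east) — crosses 180°.
Leg 3: -58.5° → -113.7°, shortest Δλ = -55.2° (west) — does not cross 180°.
Leg 4: -113.7° → +123.2°, shortest Δλ = -123.1° (west) — crosses 180°.
Total crossings: 2.

2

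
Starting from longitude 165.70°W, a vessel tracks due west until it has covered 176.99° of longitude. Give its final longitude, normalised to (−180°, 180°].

Start at -165.70°; shift −176.99° → -342.69°.
-342.69° lies outside (−180°, 180°]; add 360° → +17.31°.

17.31°E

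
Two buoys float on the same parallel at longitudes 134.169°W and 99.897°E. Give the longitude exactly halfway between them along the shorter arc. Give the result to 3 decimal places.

Signed shortest Δλ from -134.169° to +99.897° is -125.934°.
Midpoint longitude = -134.169° + (-125.934°)/2 = -134.169° − 62.967° = -197.136°.
Normalise into (−180°, 180°]: +162.864°.
(The naïve average (-134.169 + +99.897)/2 = -17.136° is on the wrong side of the globe.)

162.864°E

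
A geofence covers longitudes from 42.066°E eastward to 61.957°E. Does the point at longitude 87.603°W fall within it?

Band width going east from +42.066° to +61.957°: ((61.957 − 42.066) mod 360) = 19.891°.
Offset of -87.603° east of the west edge: ((-87.603 − 42.066) mod 360) = 230.331°.
230.331° > 19.891° ⇒ outside.

No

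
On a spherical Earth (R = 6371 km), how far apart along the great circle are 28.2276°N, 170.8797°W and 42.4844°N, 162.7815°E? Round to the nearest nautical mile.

1538 nmi

Δλ = 162.7815 − -170.8797 = 333.6612°; wrapped into (−180°, 180°]: -26.3388°.
Δφ = 42.4844 − 28.2276 = 14.2568°.
a = sin²(Δφ/2) + cos φ₁ · cos φ₂ · sin²(Δλ/2) = 0.049126.
c = 2·atan2(√a, √(1−a)) = 0.44700 rad → d = 6371·c ≈ 2847.84 km ≈ 1537.71 nmi.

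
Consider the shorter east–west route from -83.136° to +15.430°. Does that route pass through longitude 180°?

No

Signed shortest Δλ = ((15.430 − -83.136 + 180) mod 360) − 180 = 98.566°.
Going east by 98.566° from -83.136° reaches +15.430° without touching 180°.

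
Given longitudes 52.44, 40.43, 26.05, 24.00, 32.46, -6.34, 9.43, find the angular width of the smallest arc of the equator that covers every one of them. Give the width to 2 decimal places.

58.78°

Sort the longitudes: -6.34°, +9.43°, +24.00°, +26.05°, +32.46°, +40.43°, +52.44°.
Eastward gaps between consecutive values (wrapping around): 15.77°, 14.57°, 2.05°, 6.41°, 7.97°, 12.01°, 301.22°.
Largest gap = 301.22° ⇒ minimal covering band is its complement: 360° − 301.22° = 58.78°.
Band runs from -6.34° eastward to +52.44°.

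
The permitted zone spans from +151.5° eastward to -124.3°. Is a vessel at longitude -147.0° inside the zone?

Yes

Band width going east from +151.5° to -124.3°: ((-124.3 − 151.5) mod 360) = 84.2°.
Offset of -147.0° east of the west edge: ((-147.0 − 151.5) mod 360) = 61.5°.
61.5° ≤ 84.2° ⇒ inside.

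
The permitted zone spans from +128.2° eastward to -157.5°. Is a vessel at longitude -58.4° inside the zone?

No

Band width going east from +128.2° to -157.5°: ((-157.5 − 128.2) mod 360) = 74.3°.
Offset of -58.4° east of the west edge: ((-58.4 − 128.2) mod 360) = 173.4°.
173.4° > 74.3° ⇒ outside.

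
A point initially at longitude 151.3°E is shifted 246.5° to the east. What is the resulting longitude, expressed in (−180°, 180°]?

Start at +151.3°; shift +246.5° → +397.8°.
+397.8° lies outside (−180°, 180°]; subtract 360° → +37.8°.

37.8°E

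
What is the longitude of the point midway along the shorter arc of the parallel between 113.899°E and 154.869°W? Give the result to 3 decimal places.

159.515°E

Signed shortest Δλ from +113.899° to -154.869° is +91.232°.
Midpoint longitude = +113.899° + (+91.232°)/2 = +113.899° + 45.616° = +159.515°.
(The naïve average (+113.899 + -154.869)/2 = -20.485° is on the wrong side of the globe.)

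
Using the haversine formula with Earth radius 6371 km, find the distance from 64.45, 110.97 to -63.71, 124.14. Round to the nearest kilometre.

Δλ = 124.14 − 110.97 = 13.17°.
Δφ = -63.71 − 64.45 = -128.16°.
a = sin²(Δφ/2) + cos φ₁ · cos φ₂ · sin²(Δλ/2) = 0.811442.
c = 2·atan2(√a, √(1−a)) = 2.24322 rad → d = 6371·c ≈ 14291.56 km.

14292 km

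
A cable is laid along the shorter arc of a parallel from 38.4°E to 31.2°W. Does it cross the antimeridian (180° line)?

Signed shortest Δλ = ((-31.2 − 38.4 + 180) mod 360) − 180 = -69.6°.
Going west by 69.6° from +38.4° reaches -31.2° without touching 180°.

No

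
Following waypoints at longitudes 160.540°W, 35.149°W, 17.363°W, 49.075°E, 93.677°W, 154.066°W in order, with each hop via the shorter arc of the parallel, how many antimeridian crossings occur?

0

Leg 1: -160.540° → -35.149°, shortest Δλ = 125.391° (east) — does not cross 180°.
Leg 2: -35.149° → -17.363°, shortest Δλ = 17.786° (east) — does not cross 180°.
Leg 3: -17.363° → +49.075°, shortest Δλ = 66.438° (east) — does not cross 180°.
Leg 4: +49.075° → -93.677°, shortest Δλ = -142.752° (west) — does not cross 180°.
Leg 5: -93.677° → -154.066°, shortest Δλ = -60.389° (west) — does not cross 180°.
Total crossings: 0.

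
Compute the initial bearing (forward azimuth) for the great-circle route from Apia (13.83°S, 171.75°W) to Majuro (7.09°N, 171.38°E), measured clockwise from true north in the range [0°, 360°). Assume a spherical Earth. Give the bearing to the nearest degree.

Δλ = 171.38 − -171.75 = 343.13°; wrapped into (−180°, 180°]: -16.87°.
θ = atan2( sin Δλ · cos φ₂ , cos φ₁ · sin φ₂ − sin φ₁ · cos φ₂ · cos Δλ )
  = atan2(-0.28798, 0.34686) = -39.702° → normalised to [0°, 360°): 320.298°.

320°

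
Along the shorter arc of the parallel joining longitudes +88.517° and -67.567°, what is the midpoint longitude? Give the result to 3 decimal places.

Signed shortest Δλ from +88.517° to -67.567° is -156.084°.
Midpoint longitude = +88.517° + (-156.084°)/2 = +88.517° − 78.042° = +10.475°.

+10.475°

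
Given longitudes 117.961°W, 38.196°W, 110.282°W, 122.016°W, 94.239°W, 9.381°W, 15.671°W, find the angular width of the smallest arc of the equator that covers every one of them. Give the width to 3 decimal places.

112.635°

Sort the longitudes: -122.016°, -117.961°, -110.282°, -94.239°, -38.196°, -15.671°, -9.381°.
Eastward gaps between consecutive values (wrapping around): 4.055°, 7.679°, 16.043°, 56.043°, 22.525°, 6.290°, 247.365°.
Largest gap = 247.365° ⇒ minimal covering band is its complement: 360° − 247.365° = 112.635°.
Band runs from -122.016° eastward to -9.381°.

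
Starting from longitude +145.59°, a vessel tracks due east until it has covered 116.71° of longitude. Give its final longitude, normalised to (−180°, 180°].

-97.70°

Start at +145.59°; shift +116.71° → +262.30°.
+262.30° lies outside (−180°, 180°]; subtract 360° → -97.70°.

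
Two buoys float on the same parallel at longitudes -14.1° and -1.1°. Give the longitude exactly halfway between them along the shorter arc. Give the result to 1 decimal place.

Signed shortest Δλ from -14.1° to -1.1° is +13.0°.
Midpoint longitude = -14.1° + (+13.0°)/2 = -14.1° + 6.5° = -7.6°.

-7.6°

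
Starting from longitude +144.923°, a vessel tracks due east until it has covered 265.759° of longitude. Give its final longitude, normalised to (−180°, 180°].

Start at +144.923°; shift +265.759° → +410.682°.
+410.682° lies outside (−180°, 180°]; subtract 360° → +50.682°.

+50.682°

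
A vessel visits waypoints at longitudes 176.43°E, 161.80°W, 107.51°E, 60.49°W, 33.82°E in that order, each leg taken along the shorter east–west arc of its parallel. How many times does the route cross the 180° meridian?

2

Leg 1: +176.43° → -161.80°, shortest Δλ = 21.77° (east) — crosses 180°.
Leg 2: -161.80° → +107.51°, shortest Δλ = -90.69° (west) — crosses 180°.
Leg 3: +107.51° → -60.49°, shortest Δλ = -168.0° (west) — does not cross 180°.
Leg 4: -60.49° → +33.82°, shortest Δλ = 94.31° (east) — does not cross 180°.
Total crossings: 2.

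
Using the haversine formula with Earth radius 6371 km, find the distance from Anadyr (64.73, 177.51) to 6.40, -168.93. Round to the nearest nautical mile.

3550 nmi

Δλ = -168.93 − 177.51 = -346.44°; wrapped into (−180°, 180°]: 13.56°.
Δφ = 6.40 − 64.73 = -58.33°.
a = sin²(Δφ/2) + cos φ₁ · cos φ₂ · sin²(Δλ/2) = 0.243400.
c = 2·atan2(√a, √(1−a)) = 1.03189 rad → d = 6371·c ≈ 6574.15 km ≈ 3549.76 nmi.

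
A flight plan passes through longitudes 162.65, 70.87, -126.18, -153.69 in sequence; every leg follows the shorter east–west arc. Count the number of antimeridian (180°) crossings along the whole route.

Leg 1: +162.65° → +70.87°, shortest Δλ = -91.78° (west) — does not cross 180°.
Leg 2: +70.87° → -126.18°, shortest Δλ = 162.95° (east) — crosses 180°.
Leg 3: -126.18° → -153.69°, shortest Δλ = -27.51° (west) — does not cross 180°.
Total crossings: 1.

1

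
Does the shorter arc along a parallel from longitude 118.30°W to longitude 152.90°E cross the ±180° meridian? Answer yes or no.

Yes

Naïve |152.90 − -118.30| = 271.2° > 180°, so the shorter arc goes the other way round — across 180°.
Signed shortest Δλ = ((152.90 − -118.30 + 180) mod 360) − 180 = -88.8°.
Going west by 88.8° from -118.30° passes through 180° before reaching +152.90°.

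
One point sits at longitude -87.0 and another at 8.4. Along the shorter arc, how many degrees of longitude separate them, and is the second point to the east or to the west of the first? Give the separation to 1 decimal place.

95.4° east

Raw difference: 8.4 − -87.0 = 95.4°.
Normalise into (−180°, 180°]: 95.4° stays 95.4°.
Positive ⇒ the second point lies to the east; separation 95.4°.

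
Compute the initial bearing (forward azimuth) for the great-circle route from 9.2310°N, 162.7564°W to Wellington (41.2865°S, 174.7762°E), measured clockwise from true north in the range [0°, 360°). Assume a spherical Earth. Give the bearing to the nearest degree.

Δλ = 174.7762 − -162.7564 = 337.5326°; wrapped into (−180°, 180°]: -22.4674°.
θ = atan2( sin Δλ · cos φ₂ , cos φ₁ · sin φ₂ − sin φ₁ · cos φ₂ · cos Δλ )
  = atan2(-0.28716, -0.76267) = -159.368° → normalised to [0°, 360°): 200.632°.

201°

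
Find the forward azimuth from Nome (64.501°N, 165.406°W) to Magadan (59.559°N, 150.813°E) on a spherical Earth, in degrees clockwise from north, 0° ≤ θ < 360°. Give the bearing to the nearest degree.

Δλ = 150.813 − -165.406 = 316.219°; wrapped into (−180°, 180°]: -43.781°.
θ = atan2( sin Δλ · cos φ₂ , cos φ₁ · sin φ₂ − sin φ₁ · cos φ₂ · cos Δλ )
  = atan2(-0.35055, 0.04099) = -83.331° → normalised to [0°, 360°): 276.669°.

277°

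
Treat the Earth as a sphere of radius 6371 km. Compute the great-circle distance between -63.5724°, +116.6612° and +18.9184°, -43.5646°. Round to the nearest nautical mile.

8007 nmi

Δλ = -43.5646 − 116.6612 = -160.2258°.
Δφ = 18.9184 − -63.5724 = 82.4908°.
a = sin²(Δφ/2) + cos φ₁ · cos φ₂ · sin²(Δλ/2) = 0.843269.
c = 2·atan2(√a, √(1−a)) = 2.32751 rad → d = 6371·c ≈ 14828.58 km ≈ 8006.79 nmi.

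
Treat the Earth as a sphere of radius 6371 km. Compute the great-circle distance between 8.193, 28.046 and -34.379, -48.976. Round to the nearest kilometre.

9350 km

Δλ = -48.976 − 28.046 = -77.022°.
Δφ = -34.379 − 8.193 = -42.572°.
a = sin²(Δφ/2) + cos φ₁ · cos φ₂ · sin²(Δλ/2) = 0.448507.
c = 2·atan2(√a, √(1−a)) = 1.46763 rad → d = 6371·c ≈ 9350.25 km.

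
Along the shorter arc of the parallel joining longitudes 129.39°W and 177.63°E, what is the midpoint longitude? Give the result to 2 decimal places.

Signed shortest Δλ from -129.39° to +177.63° is -52.98°.
Midpoint longitude = -129.39° + (-52.98°)/2 = -129.39° − 26.49° = -155.88°.
(The naïve average (-129.39 + +177.63)/2 = 24.12° is on the wrong side of the globe.)

155.88°W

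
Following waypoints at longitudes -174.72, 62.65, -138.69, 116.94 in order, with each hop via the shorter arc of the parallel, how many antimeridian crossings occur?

3

Leg 1: -174.72° → +62.65°, shortest Δλ = -122.63° (west) — crosses 180°.
Leg 2: +62.65° → -138.69°, shortest Δλ = 158.66° (east) — crosses 180°.
Leg 3: -138.69° → +116.94°, shortest Δλ = -104.37° (west) — crosses 180°.
Total crossings: 3.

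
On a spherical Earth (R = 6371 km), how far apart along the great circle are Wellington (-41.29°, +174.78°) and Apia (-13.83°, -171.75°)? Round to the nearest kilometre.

3320 km

Δλ = -171.75 − 174.78 = -346.53°; wrapped into (−180°, 180°]: 13.47°.
Δφ = -13.83 − -41.29 = 27.46°.
a = sin²(Δφ/2) + cos φ₁ · cos φ₂ · sin²(Δλ/2) = 0.066368.
c = 2·atan2(√a, √(1−a)) = 0.52112 rad → d = 6371·c ≈ 3320.04 km.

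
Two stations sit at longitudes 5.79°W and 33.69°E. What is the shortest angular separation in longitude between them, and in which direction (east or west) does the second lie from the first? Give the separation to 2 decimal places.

Raw difference: 33.69 − -5.79 = 39.48°.
Normalise into (−180°, 180°]: 39.48° stays 39.48°.
Positive ⇒ the second point lies to the east; separation 39.48°.

39.48° east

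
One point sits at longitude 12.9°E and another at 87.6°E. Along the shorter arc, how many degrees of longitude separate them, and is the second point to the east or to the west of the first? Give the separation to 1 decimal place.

74.7° east

Raw difference: 87.6 − 12.9 = 74.7°.
Normalise into (−180°, 180°]: 74.7° stays 74.7°.
Positive ⇒ the second point lies to the east; separation 74.7°.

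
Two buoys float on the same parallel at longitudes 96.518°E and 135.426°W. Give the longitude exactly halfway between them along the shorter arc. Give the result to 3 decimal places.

160.546°E

Signed shortest Δλ from +96.518° to -135.426° is +128.056°.
Midpoint longitude = +96.518° + (+128.056°)/2 = +96.518° + 64.028° = +160.546°.
(The naïve average (+96.518 + -135.426)/2 = -19.454° is on the wrong side of the globe.)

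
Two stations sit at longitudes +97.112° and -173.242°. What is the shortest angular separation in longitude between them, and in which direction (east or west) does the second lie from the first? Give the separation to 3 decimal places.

Raw difference: -173.242 − 97.112 = -270.354°.
Normalise into (−180°, 180°]: -270.354° + 360° = 89.646°.
Positive ⇒ the second point lies to the east; separation 89.646°.

89.646° east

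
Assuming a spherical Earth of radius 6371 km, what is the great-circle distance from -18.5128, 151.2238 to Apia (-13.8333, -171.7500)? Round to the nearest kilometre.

Δλ = -171.7500 − 151.2238 = -322.9738°; wrapped into (−180°, 180°]: 37.0262°.
Δφ = -13.8333 − -18.5128 = 4.6795°.
a = sin²(Δφ/2) + cos φ₁ · cos φ₂ · sin²(Δλ/2) = 0.094497.
c = 2·atan2(√a, √(1−a)) = 0.62493 rad → d = 6371·c ≈ 3981.40 km.

3981 km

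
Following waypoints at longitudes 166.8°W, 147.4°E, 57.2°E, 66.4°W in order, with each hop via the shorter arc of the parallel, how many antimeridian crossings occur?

1

Leg 1: -166.8° → +147.4°, shortest Δλ = -45.8° (west) — crosses 180°.
Leg 2: +147.4° → +57.2°, shortest Δλ = -90.2° (west) — does not cross 180°.
Leg 3: +57.2° → -66.4°, shortest Δλ = -123.6° (west) — does not cross 180°.
Total crossings: 1.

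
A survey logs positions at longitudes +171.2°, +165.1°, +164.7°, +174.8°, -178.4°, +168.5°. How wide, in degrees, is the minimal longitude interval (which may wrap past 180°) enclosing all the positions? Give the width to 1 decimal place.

Sort the longitudes: -178.4°, +164.7°, +165.1°, +168.5°, +171.2°, +174.8°.
Eastward gaps between consecutive values (wrapping around): 343.1°, 0.4°, 3.4°, 2.7°, 3.6°, 6.8°.
Largest gap = 343.1° ⇒ minimal covering band is its complement: 360° − 343.1° = 16.9°.
Band runs from +164.7° eastward to -178.4°, crossing the antimeridian.

16.9°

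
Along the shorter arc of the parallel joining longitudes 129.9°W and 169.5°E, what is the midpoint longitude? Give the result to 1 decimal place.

160.2°W

Signed shortest Δλ from -129.9° to +169.5° is -60.6°.
Midpoint longitude = -129.9° + (-60.6°)/2 = -129.9° − 30.3° = -160.2°.
(The naïve average (-129.9 + +169.5)/2 = 19.8° is on the wrong side of the globe.)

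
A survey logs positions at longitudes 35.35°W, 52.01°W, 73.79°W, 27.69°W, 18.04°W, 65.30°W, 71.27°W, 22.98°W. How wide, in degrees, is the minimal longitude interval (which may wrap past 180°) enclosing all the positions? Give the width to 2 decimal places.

Sort the longitudes: -73.79°, -71.27°, -65.30°, -52.01°, -35.35°, -27.69°, -22.98°, -18.04°.
Eastward gaps between consecutive values (wrapping around): 2.52°, 5.97°, 13.29°, 16.66°, 7.66°, 4.71°, 4.94°, 304.25°.
Largest gap = 304.25° ⇒ minimal covering band is its complement: 360° − 304.25° = 55.75°.
Band runs from -73.79° eastward to -18.04°.

55.75°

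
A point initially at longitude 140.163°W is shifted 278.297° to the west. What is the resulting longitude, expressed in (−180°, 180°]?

58.460°W

Start at -140.163°; shift −278.297° → -418.460°.
-418.460° lies outside (−180°, 180°]; add 360° → -58.460°.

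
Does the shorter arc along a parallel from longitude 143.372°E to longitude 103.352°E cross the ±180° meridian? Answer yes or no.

No

Signed shortest Δλ = ((103.352 − 143.372 + 180) mod 360) − 180 = -40.02°.
Going west by 40.02° from +143.372° reaches +103.352° without touching 180°.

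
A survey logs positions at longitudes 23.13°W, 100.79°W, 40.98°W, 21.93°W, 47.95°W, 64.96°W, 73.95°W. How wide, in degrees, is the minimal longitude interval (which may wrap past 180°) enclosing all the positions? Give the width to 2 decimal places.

78.86°

Sort the longitudes: -100.79°, -73.95°, -64.96°, -47.95°, -40.98°, -23.13°, -21.93°.
Eastward gaps between consecutive values (wrapping around): 26.84°, 8.99°, 17.01°, 6.97°, 17.85°, 1.20°, 281.14°.
Largest gap = 281.14° ⇒ minimal covering band is its complement: 360° − 281.14° = 78.86°.
Band runs from -100.79° eastward to -21.93°.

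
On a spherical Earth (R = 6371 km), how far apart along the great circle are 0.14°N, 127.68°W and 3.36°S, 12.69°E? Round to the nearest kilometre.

15597 km

Δλ = 12.69 − -127.68 = 140.37°.
Δφ = -3.36 − 0.14 = -3.50°.
a = sin²(Δφ/2) + cos φ₁ · cos φ₂ · sin²(Δλ/2) = 0.884498.
c = 2·atan2(√a, √(1−a)) = 2.44807 rad → d = 6371·c ≈ 15596.63 km.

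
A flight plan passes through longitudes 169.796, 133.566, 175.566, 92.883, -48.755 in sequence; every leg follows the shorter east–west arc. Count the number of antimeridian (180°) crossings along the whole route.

Leg 1: +169.796° → +133.566°, shortest Δλ = -36.23° (west) — does not cross 180°.
Leg 2: +133.566° → +175.566°, shortest Δλ = 42.0° (east) — does not cross 180°.
Leg 3: +175.566° → +92.883°, shortest Δλ = -82.683° (west) — does not cross 180°.
Leg 4: +92.883° → -48.755°, shortest Δλ = -141.638° (west) — does not cross 180°.
Total crossings: 0.

0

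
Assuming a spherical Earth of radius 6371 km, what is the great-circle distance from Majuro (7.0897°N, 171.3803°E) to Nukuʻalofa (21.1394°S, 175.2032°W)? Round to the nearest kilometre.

3464 km

Δλ = -175.2032 − 171.3803 = -346.5835°; wrapped into (−180°, 180°]: 13.4165°.
Δφ = -21.1394 − 7.0897 = -28.2291°.
a = sin²(Δφ/2) + cos φ₁ · cos φ₂ · sin²(Δλ/2) = 0.072098.
c = 2·atan2(√a, √(1−a)) = 0.54369 rad → d = 6371·c ≈ 3463.87 km.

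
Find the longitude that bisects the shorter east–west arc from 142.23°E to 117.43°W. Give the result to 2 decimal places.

Signed shortest Δλ from +142.23° to -117.43° is +100.34°.
Midpoint longitude = +142.23° + (+100.34°)/2 = +142.23° + 50.17° = +192.40°.
Normalise into (−180°, 180°]: -167.60°.
(The naïve average (+142.23 + -117.43)/2 = 12.4° is on the wrong side of the globe.)

167.60°W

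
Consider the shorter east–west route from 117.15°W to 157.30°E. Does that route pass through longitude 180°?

Yes

Naïve |157.30 − -117.15| = 274.45° > 180°, so the shorter arc goes the other way round — across 180°.
Signed shortest Δλ = ((157.30 − -117.15 + 180) mod 360) − 180 = -85.55°.
Going west by 85.55° from -117.15° passes through 180° before reaching +157.30°.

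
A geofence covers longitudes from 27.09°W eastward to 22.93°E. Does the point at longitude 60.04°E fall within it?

Band width going east from -27.09° to +22.93°: ((22.93 − -27.09) mod 360) = 50.02°.
Offset of +60.04° east of the west edge: ((60.04 − -27.09) mod 360) = 87.13°.
87.13° > 50.02° ⇒ outside.

No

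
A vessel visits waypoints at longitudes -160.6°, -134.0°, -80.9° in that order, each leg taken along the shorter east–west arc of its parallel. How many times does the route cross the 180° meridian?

0

Leg 1: -160.6° → -134.0°, shortest Δλ = 26.6° (east) — does not cross 180°.
Leg 2: -134.0° → -80.9°, shortest Δλ = 53.1° (east) — does not cross 180°.
Total crossings: 0.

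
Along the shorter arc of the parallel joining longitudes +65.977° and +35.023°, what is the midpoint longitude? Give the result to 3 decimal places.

+50.500°

Signed shortest Δλ from +65.977° to +35.023° is -30.954°.
Midpoint longitude = +65.977° + (-30.954°)/2 = +65.977° − 15.477° = +50.500°.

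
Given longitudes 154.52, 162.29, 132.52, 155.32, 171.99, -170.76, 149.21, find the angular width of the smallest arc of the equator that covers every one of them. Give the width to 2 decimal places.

56.72°

Sort the longitudes: -170.76°, +132.52°, +149.21°, +154.52°, +155.32°, +162.29°, +171.99°.
Eastward gaps between consecutive values (wrapping around): 303.28°, 16.69°, 5.31°, 0.80°, 6.97°, 9.70°, 17.25°.
Largest gap = 303.28° ⇒ minimal covering band is its complement: 360° − 303.28° = 56.72°.
Band runs from +132.52° eastward to -170.76°, crossing the antimeridian.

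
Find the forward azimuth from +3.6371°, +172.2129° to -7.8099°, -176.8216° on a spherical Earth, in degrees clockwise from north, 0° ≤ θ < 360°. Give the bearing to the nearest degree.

136°

Δλ = -176.8216 − 172.2129 = -349.0345°; wrapped into (−180°, 180°]: 10.9655°.
θ = atan2( sin Δλ · cos φ₂ , cos φ₁ · sin φ₂ − sin φ₁ · cos φ₂ · cos Δλ )
  = atan2(0.18845, -0.19731) = 136.316° → normalised to [0°, 360°): 136.316°.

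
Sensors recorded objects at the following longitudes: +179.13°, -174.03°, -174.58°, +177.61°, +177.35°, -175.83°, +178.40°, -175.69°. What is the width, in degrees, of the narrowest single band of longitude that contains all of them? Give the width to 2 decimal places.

Sort the longitudes: -175.83°, -175.69°, -174.58°, -174.03°, +177.35°, +177.61°, +178.40°, +179.13°.
Eastward gaps between consecutive values (wrapping around): 0.14°, 1.11°, 0.55°, 351.38°, 0.26°, 0.79°, 0.73°, 5.04°.
Largest gap = 351.38° ⇒ minimal covering band is its complement: 360° − 351.38° = 8.62°.
Band runs from +177.35° eastward to -174.03°, crossing the antimeridian.

8.62°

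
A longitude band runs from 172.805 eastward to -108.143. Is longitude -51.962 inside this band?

No

Band width going east from +172.805° to -108.143°: ((-108.143 − 172.805) mod 360) = 79.052°.
Offset of -51.962° east of the west edge: ((-51.962 − 172.805) mod 360) = 135.233°.
135.233° > 79.052° ⇒ outside.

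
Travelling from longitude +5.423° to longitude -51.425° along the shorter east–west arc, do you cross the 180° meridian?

No

Signed shortest Δλ = ((-51.425 − 5.423 + 180) mod 360) − 180 = -56.848°.
Going west by 56.848° from +5.423° reaches -51.425° without touching 180°.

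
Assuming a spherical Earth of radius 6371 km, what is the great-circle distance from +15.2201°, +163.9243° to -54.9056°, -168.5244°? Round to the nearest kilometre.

Δλ = -168.5244 − 163.9243 = -332.4487°; wrapped into (−180°, 180°]: 27.5513°.
Δφ = -54.9056 − 15.2201 = -70.1257°.
a = sin²(Δφ/2) + cos φ₁ · cos φ₂ · sin²(Δλ/2) = 0.361477.
c = 2·atan2(√a, √(1−a)) = 1.29008 rad → d = 6371·c ≈ 8219.08 km.

8219 km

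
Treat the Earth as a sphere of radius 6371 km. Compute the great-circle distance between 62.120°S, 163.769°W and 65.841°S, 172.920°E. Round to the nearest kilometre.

Δλ = 172.920 − -163.769 = 336.689°; wrapped into (−180°, 180°]: -23.311°.
Δφ = -65.841 − -62.120 = -3.721°.
a = sin²(Δφ/2) + cos φ₁ · cos φ₂ · sin²(Δλ/2) = 0.008865.
c = 2·atan2(√a, √(1−a)) = 0.18859 rad → d = 6371·c ≈ 1201.51 km.

1202 km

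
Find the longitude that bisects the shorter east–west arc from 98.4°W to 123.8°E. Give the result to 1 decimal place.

167.3°W

Signed shortest Δλ from -98.4° to +123.8° is -137.8°.
Midpoint longitude = -98.4° + (-137.8°)/2 = -98.4° − 68.9° = -167.3°.
(The naïve average (-98.4 + +123.8)/2 = 12.7° is on the wrong side of the globe.)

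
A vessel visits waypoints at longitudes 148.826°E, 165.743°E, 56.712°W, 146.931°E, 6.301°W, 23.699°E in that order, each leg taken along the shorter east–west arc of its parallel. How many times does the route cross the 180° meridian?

Leg 1: +148.826° → +165.743°, shortest Δλ = 16.917° (east) — does not cross 180°.
Leg 2: +165.743° → -56.712°, shortest Δλ = 137.545° (east) — crosses 180°.
Leg 3: -56.712° → +146.931°, shortest Δλ = -156.357° (west) — crosses 180°.
Leg 4: +146.931° → -6.301°, shortest Δλ = -153.232° (west) — does not cross 180°.
Leg 5: -6.301° → +23.699°, shortest Δλ = 30.0° (east) — does not cross 180°.
Total crossings: 2.

2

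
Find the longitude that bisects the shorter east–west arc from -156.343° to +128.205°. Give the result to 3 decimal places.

+165.931°

Signed shortest Δλ from -156.343° to +128.205° is -75.452°.
Midpoint longitude = -156.343° + (-75.452°)/2 = -156.343° − 37.726° = -194.069°.
Normalise into (−180°, 180°]: +165.931°.
(The naïve average (-156.343 + +128.205)/2 = -14.069° is on the wrong side of the globe.)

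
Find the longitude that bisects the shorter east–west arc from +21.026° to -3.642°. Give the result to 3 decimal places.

Signed shortest Δλ from +21.026° to -3.642° is -24.668°.
Midpoint longitude = +21.026° + (-24.668°)/2 = +21.026° − 12.334° = +8.692°.

+8.692°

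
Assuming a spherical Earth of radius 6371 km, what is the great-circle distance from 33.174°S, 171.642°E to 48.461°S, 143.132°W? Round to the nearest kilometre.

4094 km

Δλ = -143.132 − 171.642 = -314.774°; wrapped into (−180°, 180°]: 45.226°.
Δφ = -48.461 − -33.174 = -15.287°.
a = sin²(Δφ/2) + cos φ₁ · cos φ₂ · sin²(Δλ/2) = 0.099752.
c = 2·atan2(√a, √(1−a)) = 0.64267 rad → d = 6371·c ≈ 4094.47 km.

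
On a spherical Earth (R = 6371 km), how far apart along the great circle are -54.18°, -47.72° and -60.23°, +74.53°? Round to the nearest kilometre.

Δλ = 74.53 − -47.72 = 122.25°.
Δφ = -60.23 − -54.18 = -6.05°.
a = sin²(Δφ/2) + cos φ₁ · cos φ₂ · sin²(Δλ/2) = 0.225606.
c = 2·atan2(√a, √(1−a)) = 0.98988 rad → d = 6371·c ≈ 6306.55 km.

6307 km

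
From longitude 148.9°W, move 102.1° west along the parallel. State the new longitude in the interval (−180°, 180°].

109.0°E

Start at -148.9°; shift −102.1° → -251.0°.
-251.0° lies outside (−180°, 180°]; add 360° → +109.0°.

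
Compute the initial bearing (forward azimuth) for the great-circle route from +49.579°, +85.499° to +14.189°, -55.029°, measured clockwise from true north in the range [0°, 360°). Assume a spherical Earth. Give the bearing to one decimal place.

319.8°

Δλ = -55.029 − 85.499 = -140.528°.
θ = atan2( sin Δλ · cos φ₂ , cos φ₁ · sin φ₂ − sin φ₁ · cos φ₂ · cos Δλ )
  = atan2(-0.61631, 0.72868) = -40.224° → normalised to [0°, 360°): 319.776°.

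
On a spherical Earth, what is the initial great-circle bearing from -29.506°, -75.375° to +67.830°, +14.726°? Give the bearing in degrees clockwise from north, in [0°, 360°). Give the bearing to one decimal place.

25.1°

Δλ = 14.726 − -75.375 = 90.101°.
θ = atan2( sin Δλ · cos φ₂ , cos φ₁ · sin φ₂ − sin φ₁ · cos φ₂ · cos Δλ )
  = atan2(0.37736, 0.80563) = 25.098° → normalised to [0°, 360°): 25.098°.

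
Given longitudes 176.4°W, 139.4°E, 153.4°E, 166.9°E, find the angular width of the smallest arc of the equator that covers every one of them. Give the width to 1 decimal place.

Sort the longitudes: -176.4°, +139.4°, +153.4°, +166.9°.
Eastward gaps between consecutive values (wrapping around): 315.8°, 14.0°, 13.5°, 16.7°.
Largest gap = 315.8° ⇒ minimal covering band is its complement: 360° − 315.8° = 44.2°.
Band runs from +139.4° eastward to -176.4°, crossing the antimeridian.

44.2°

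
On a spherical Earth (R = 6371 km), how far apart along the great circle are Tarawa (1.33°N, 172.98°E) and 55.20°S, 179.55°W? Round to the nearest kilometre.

Δλ = -179.55 − 172.98 = -352.53°; wrapped into (−180°, 180°]: 7.47°.
Δφ = -55.20 − 1.33 = -56.53°.
a = sin²(Δφ/2) + cos φ₁ · cos φ₂ · sin²(Δλ/2) = 0.226671.
c = 2·atan2(√a, √(1−a)) = 0.99243 rad → d = 6371·c ≈ 6322.76 km.

6323 km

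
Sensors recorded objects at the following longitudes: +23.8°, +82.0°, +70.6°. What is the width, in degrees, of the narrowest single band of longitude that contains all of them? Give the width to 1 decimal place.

Sort the longitudes: +23.8°, +70.6°, +82.0°.
Eastward gaps between consecutive values (wrapping around): 46.8°, 11.4°, 301.8°.
Largest gap = 301.8° ⇒ minimal covering band is its complement: 360° − 301.8° = 58.2°.
Band runs from +23.8° eastward to +82.0°.

58.2°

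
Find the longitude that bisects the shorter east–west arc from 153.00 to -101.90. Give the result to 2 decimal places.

-154.45°

Signed shortest Δλ from +153.00° to -101.90° is +105.10°.
Midpoint longitude = +153.00° + (+105.10°)/2 = +153.00° + 52.55° = +205.55°.
Normalise into (−180°, 180°]: -154.45°.
(The naïve average (+153.00 + -101.90)/2 = 25.55° is on the wrong side of the globe.)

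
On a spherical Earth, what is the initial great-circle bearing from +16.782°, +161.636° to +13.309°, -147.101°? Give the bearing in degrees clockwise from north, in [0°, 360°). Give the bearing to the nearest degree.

87°

Δλ = -147.101 − 161.636 = -308.737°; wrapped into (−180°, 180°]: 51.263°.
θ = atan2( sin Δλ · cos φ₂ , cos φ₁ · sin φ₂ − sin φ₁ · cos φ₂ · cos Δλ )
  = atan2(0.75908, 0.04458) = 86.639° → normalised to [0°, 360°): 86.639°.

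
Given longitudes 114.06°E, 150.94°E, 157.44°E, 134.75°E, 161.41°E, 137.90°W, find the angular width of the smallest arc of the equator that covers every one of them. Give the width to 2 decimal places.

108.04°

Sort the longitudes: -137.90°, +114.06°, +134.75°, +150.94°, +157.44°, +161.41°.
Eastward gaps between consecutive values (wrapping around): 251.96°, 20.69°, 16.19°, 6.50°, 3.97°, 60.69°.
Largest gap = 251.96° ⇒ minimal covering band is its complement: 360° − 251.96° = 108.04°.
Band runs from +114.06° eastward to -137.90°, crossing the antimeridian.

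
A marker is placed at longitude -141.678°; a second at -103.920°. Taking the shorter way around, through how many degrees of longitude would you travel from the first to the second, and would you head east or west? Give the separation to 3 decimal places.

37.758° east

Raw difference: -103.920 − -141.678 = 37.758°.
Normalise into (−180°, 180°]: 37.758° stays 37.758°.
Positive ⇒ the second point lies to the east; separation 37.758°.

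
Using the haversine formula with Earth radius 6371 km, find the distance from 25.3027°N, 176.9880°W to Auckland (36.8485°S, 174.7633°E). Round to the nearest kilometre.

Δλ = 174.7633 − -176.9880 = 351.7513°; wrapped into (−180°, 180°]: -8.2487°.
Δφ = -36.8485 − 25.3027 = -62.1512°.
a = sin²(Δφ/2) + cos φ₁ · cos φ₂ · sin²(Δλ/2) = 0.270172.
c = 2·atan2(√a, √(1−a)) = 1.09319 rad → d = 6371·c ≈ 6964.71 km.

6965 km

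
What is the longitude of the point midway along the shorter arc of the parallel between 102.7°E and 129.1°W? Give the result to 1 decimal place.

Signed shortest Δλ from +102.7° to -129.1° is +128.2°.
Midpoint longitude = +102.7° + (+128.2°)/2 = +102.7° + 64.1° = +166.8°.
(The naïve average (+102.7 + -129.1)/2 = -13.2° is on the wrong side of the globe.)

166.8°E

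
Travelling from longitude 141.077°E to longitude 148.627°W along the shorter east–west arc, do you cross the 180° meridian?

Naïve |-148.627 − 141.077| = 289.704° > 180°, so the shorter arc goes the other way round — across 180°.
Signed shortest Δλ = ((-148.627 − 141.077 + 180) mod 360) − 180 = 70.296°.
Going east by 70.296° from +141.077° passes through 180° before reaching -148.627°.

Yes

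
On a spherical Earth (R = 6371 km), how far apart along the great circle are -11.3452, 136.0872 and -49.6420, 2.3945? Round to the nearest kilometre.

11873 km

Δλ = 2.3945 − 136.0872 = -133.6927°.
Δφ = -49.6420 − -11.3452 = -38.2968°.
a = sin²(Δφ/2) + cos φ₁ · cos φ₂ · sin²(Δλ/2) = 0.644343.
c = 2·atan2(√a, √(1−a)) = 1.86365 rad → d = 6371·c ≈ 11873.31 km.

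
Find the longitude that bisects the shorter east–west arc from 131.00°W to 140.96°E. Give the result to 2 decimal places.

Signed shortest Δλ from -131.00° to +140.96° is -88.04°.
Midpoint longitude = -131.00° + (-88.04°)/2 = -131.00° − 44.02° = -175.02°.
(The naïve average (-131.00 + +140.96)/2 = 4.98° is on the wrong side of the globe.)

175.02°W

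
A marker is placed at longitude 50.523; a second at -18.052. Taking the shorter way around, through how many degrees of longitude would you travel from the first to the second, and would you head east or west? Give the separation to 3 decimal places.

Raw difference: -18.052 − 50.523 = -68.575°.
Normalise into (−180°, 180°]: -68.575° stays -68.575°.
Negative ⇒ the second point lies to the west; separation 68.575°.

68.575° west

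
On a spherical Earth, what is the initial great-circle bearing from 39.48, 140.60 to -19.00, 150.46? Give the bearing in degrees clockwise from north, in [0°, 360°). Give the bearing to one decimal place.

Δλ = 150.46 − 140.60 = 9.86°.
θ = atan2( sin Δλ · cos φ₂ , cos φ₁ · sin φ₂ − sin φ₁ · cos φ₂ · cos Δλ )
  = atan2(0.16191, -0.84358) = 169.135° → normalised to [0°, 360°): 169.135°.

169.1°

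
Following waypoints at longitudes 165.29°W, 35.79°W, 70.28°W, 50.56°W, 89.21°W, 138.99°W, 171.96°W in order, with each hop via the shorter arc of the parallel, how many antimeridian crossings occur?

0

Leg 1: -165.29° → -35.79°, shortest Δλ = 129.5° (east) — does not cross 180°.
Leg 2: -35.79° → -70.28°, shortest Δλ = -34.49° (west) — does not cross 180°.
Leg 3: -70.28° → -50.56°, shortest Δλ = 19.72° (east) — does not cross 180°.
Leg 4: -50.56° → -89.21°, shortest Δλ = -38.65° (west) — does not cross 180°.
Leg 5: -89.21° → -138.99°, shortest Δλ = -49.78° (west) — does not cross 180°.
Leg 6: -138.99° → -171.96°, shortest Δλ = -32.97° (west) — does not cross 180°.
Total crossings: 0.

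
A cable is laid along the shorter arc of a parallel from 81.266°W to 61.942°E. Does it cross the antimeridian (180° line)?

Signed shortest Δλ = ((61.942 − -81.266 + 180) mod 360) − 180 = 143.208°.
Going east by 143.208° from -81.266° reaches +61.942° without touching 180°.

No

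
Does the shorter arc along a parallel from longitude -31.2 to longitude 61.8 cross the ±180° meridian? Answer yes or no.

No

Signed shortest Δλ = ((61.8 − -31.2 + 180) mod 360) − 180 = 93.0°.
Going east by 93.0° from -31.2° reaches +61.8° without touching 180°.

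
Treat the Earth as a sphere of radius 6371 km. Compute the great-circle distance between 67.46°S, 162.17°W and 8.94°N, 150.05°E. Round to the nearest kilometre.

9299 km

Δλ = 150.05 − -162.17 = 312.22°; wrapped into (−180°, 180°]: -47.78°.
Δφ = 8.94 − -67.46 = 76.40°.
a = sin²(Δφ/2) + cos φ₁ · cos φ₂ · sin²(Δλ/2) = 0.444535.
c = 2·atan2(√a, √(1−a)) = 1.45964 rad → d = 6371·c ≈ 9299.35 km.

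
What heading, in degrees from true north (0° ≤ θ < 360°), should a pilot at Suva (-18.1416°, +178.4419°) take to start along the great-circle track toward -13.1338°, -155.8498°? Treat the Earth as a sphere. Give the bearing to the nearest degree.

82°

Δλ = -155.8498 − 178.4419 = -334.2917°; wrapped into (−180°, 180°]: 25.7083°.
θ = atan2( sin Δλ · cos φ₂ , cos φ₁ · sin φ₂ − sin φ₁ · cos φ₂ · cos Δλ )
  = atan2(0.42244, 0.05728) = 82.279° → normalised to [0°, 360°): 82.279°.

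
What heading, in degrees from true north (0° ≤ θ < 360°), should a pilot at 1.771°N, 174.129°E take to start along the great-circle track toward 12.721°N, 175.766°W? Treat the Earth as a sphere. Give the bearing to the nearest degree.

42°

Δλ = -175.766 − 174.129 = -349.895°; wrapped into (−180°, 180°]: 10.105°.
θ = atan2( sin Δλ · cos φ₂ , cos φ₁ · sin φ₂ − sin φ₁ · cos φ₂ · cos Δλ )
  = atan2(0.17115, 0.19042) = 41.949° → normalised to [0°, 360°): 41.949°.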